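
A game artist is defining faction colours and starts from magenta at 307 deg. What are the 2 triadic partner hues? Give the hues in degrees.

307 + 120 = 427 → 427 − 360 = 67°
307 + 240 = 547 → 547 − 360 = 187°

67° and 187°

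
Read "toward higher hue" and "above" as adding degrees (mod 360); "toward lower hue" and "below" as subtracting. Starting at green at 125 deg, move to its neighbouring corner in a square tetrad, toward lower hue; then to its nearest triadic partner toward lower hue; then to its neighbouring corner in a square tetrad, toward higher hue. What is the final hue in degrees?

5°

square ↓ −90°: 125 − 90 = 35°
triadic ↓ −120°: 35 − 120 = -85 → -85 + 360 = 275°
square ↑ +90°: 275 + 90 = 365 → 365 − 360 = 5°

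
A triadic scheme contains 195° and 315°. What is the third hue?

A triad spaces three hues 120° apart.
The full set is {75°, 195°, 315°}.

75°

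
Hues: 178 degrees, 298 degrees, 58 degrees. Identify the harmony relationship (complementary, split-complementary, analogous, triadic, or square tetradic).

Sort the hues: 58°, 178°, 298°.
Successive gaps around the wheel: 120°, 120°, 120°.
Three hues equally spaced 120° apart form a triad.

triadic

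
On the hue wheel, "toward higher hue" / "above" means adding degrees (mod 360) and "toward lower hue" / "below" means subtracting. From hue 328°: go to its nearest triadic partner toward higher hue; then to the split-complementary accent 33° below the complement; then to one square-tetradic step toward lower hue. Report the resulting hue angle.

145°

+120° (triadic ↑): 328 + 120 = 448 → 448 − 360 = 88°
+147° (split-comp 33° ↓): 88 + 147 = 235°
−90° (square ↓): 235 − 90 = 145°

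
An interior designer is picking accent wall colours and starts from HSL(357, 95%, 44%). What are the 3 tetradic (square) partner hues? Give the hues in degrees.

87°, 177°, and 267°

A square tetradic scheme places four hues every 90°.
357 + 90 = 447 → 447 − 360 = 87°
357 + 180 = 537 → 537 − 360 = 177°
357 + 270 = 627 → 627 − 360 = 267°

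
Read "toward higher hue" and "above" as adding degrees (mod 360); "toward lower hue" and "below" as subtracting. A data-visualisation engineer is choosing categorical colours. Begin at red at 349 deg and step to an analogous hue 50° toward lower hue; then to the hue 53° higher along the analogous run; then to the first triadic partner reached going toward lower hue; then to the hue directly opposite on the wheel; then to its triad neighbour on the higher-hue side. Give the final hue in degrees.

172°

−50° (analog 50° ↓): 349 − 50 = 299°
+53° (analog 53° ↑): 299 + 53 = 352°
−120° (triadic ↓): 352 − 120 = 232°
+180° (complement): 232 + 180 = 412 → 412 − 360 = 52°
+120° (triadic ↑): 52 + 120 = 172°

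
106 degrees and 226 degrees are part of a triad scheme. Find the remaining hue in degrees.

A triad places three hues 120° apart.
The full set through 106° is {106°, 226°, 346°}.
Given {106°, 226°}, the missing hue is 346°.

346°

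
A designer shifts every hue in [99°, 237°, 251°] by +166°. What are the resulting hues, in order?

99 + 166 = 265°
237 + 166 = 403 → 403 − 360 = 43°
251 + 166 = 417 → 417 − 360 = 57°

265°, 43°, 57°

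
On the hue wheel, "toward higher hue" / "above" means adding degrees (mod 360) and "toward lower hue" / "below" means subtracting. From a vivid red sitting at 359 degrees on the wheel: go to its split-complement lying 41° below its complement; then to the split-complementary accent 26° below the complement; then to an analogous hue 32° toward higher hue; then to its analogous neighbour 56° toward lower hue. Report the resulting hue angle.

split-comp 41° ↓ +139°: 359 + 139 = 498 → 498 − 360 = 138°
split-comp 26° ↓ +154°: 138 + 154 = 292°
analog 32° ↑ +32°: 292 + 32 = 324°
analog 56° ↓ −56°: 324 − 56 = 268°

268°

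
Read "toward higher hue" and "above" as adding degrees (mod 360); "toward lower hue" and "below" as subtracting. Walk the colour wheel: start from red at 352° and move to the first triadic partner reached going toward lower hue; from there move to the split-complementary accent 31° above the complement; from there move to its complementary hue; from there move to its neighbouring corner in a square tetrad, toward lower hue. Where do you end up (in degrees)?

352 − 120 = 232°   (triadic ↓)
232 + 211 = 443 → 443 − 360 = 83°   (split-comp 31° ↑)
83 + 180 = 263°   (complement)
263 − 90 = 173°   (square ↓)

173°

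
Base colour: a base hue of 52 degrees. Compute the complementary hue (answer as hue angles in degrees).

232°

52 + 180 = 232°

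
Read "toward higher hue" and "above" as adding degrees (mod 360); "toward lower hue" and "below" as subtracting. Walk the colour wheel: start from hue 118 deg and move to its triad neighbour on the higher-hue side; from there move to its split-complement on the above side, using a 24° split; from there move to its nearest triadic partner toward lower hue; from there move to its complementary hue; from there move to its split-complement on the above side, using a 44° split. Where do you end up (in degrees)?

triadic ↑ +120°: 118 + 120 = 238°
split-comp 24° ↑ +204°: 238 + 204 = 442 → 442 − 360 = 82°
triadic ↓ −120°: 82 − 120 = -38 → -38 + 360 = 322°
complement +180°: 322 + 180 = 502 → 502 − 360 = 142°
split-comp 44° ↑ +224°: 142 + 224 = 366 → 366 − 360 = 6°

6°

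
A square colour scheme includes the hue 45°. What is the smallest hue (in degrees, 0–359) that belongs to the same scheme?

45°

A square tetradic scheme places four hues every 90°.
The full set through 45° is {45°, 135°, 225°, 315°}.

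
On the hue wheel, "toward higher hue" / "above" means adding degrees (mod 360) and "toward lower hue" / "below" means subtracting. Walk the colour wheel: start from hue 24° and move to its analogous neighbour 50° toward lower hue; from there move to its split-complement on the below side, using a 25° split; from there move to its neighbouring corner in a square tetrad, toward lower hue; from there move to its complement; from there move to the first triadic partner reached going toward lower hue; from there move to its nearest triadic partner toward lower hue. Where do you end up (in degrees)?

339°

24 − 50 = -26 → -26 + 360 = 334°   (analog 50° ↓)
334 + 155 = 489 → 489 − 360 = 129°   (split-comp 25° ↓)
129 − 90 = 39°   (square ↓)
39 + 180 = 219°   (complement)
219 − 120 = 99°   (triadic ↓)
99 − 120 = -21 → -21 + 360 = 339°   (triadic ↓)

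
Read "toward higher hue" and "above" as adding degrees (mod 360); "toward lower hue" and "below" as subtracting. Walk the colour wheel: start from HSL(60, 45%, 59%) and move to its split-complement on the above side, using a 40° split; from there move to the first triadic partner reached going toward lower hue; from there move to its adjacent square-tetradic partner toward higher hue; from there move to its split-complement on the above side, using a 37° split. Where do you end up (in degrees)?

107°

split-comp 40° ↑ +220°: 60 + 220 = 280°
triadic ↓ −120°: 280 − 120 = 160°
square ↑ +90°: 160 + 90 = 250°
split-comp 37° ↑ +217°: 250 + 217 = 467 → 467 − 360 = 107°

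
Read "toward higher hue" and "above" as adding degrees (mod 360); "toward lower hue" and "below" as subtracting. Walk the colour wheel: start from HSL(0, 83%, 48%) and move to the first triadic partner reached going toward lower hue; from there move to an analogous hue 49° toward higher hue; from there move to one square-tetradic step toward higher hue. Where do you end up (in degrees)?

19°

−120° (triadic ↓): 0 − 120 = -120 → -120 + 360 = 240°
+49° (analog 49° ↑): 240 + 49 = 289°
+90° (square ↑): 289 + 90 = 379 → 379 − 360 = 19°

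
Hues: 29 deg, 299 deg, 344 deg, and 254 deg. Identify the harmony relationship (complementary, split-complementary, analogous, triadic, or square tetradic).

Sort the hues: 29°, 254°, 299°, 344°.
Successive gaps around the wheel: 225°, 45°, 45°, 45°.
A run of hues at equal small steps (45°) with one large closing gap is an analogous group.

analogous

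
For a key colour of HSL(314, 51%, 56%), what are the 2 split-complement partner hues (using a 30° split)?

104° and 164°

Split-complementary hues sit 30° either side of the complement.
Complement of 314°: 314 + 180 = 494 → 494 − 360 = 134°
134 − 30 = 104°
134 + 30 = 164°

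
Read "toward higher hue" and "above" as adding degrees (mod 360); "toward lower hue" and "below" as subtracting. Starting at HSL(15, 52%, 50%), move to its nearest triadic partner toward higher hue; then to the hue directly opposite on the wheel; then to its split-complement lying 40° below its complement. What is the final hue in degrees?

triadic ↑ +120°: 15 + 120 = 135°
complement +180°: 135 + 180 = 315°
split-comp 40° ↓ +140°: 315 + 140 = 455 → 455 − 360 = 95°

95°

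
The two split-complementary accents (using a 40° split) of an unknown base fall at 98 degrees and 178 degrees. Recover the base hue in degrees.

The accents sit 40° either side of the complement, so the complement is their short-arc midpoint on the wheel.
Short-arc midpoint of 98° and 178°: 138°.
Base is 180° from the complement: 138 − 180 = -42 → -42 + 360 = 318°

318°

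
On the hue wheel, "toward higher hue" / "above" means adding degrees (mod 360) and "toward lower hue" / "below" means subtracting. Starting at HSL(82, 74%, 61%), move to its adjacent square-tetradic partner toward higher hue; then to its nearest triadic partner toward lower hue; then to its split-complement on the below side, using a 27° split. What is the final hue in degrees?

+90° (square ↑): 82 + 90 = 172°
−120° (triadic ↓): 172 − 120 = 52°
+153° (split-comp 27° ↓): 52 + 153 = 205°

205°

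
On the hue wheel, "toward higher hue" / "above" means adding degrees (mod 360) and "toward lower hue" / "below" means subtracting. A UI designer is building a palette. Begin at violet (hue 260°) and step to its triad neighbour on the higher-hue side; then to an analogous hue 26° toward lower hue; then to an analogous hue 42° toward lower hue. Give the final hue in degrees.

312°

triadic ↑ +120°: 260 + 120 = 380 → 380 − 360 = 20°
analog 26° ↓ −26°: 20 − 26 = -6 → -6 + 360 = 354°
analog 42° ↓ −42°: 354 − 42 = 312°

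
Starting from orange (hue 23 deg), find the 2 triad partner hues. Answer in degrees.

143° and 263°

A triad places three hues 120° apart.
23 + 120 = 143°
23 + 240 = 263°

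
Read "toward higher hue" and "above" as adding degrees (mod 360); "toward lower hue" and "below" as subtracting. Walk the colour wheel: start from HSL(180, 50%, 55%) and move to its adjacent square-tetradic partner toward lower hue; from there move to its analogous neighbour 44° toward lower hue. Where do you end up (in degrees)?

180 − 90 = 90°   (square ↓)
90 − 44 = 46°   (analog 44° ↓)

46°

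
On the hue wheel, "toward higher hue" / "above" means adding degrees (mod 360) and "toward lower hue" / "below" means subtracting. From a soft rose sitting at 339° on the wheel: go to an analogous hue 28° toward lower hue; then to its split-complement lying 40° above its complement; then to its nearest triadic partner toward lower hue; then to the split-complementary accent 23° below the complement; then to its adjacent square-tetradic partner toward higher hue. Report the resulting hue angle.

−28° (analog 28° ↓): 339 − 28 = 311°
+220° (split-comp 40° ↑): 311 + 220 = 531 → 531 − 360 = 171°
−120° (triadic ↓): 171 − 120 = 51°
+157° (split-comp 23° ↓): 51 + 157 = 208°
+90° (square ↑): 208 + 90 = 298°

298°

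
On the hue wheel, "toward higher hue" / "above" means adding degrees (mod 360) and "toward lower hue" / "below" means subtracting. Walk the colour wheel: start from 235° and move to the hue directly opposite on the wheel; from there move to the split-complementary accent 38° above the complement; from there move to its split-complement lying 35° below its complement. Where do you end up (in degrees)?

+180° (complement): 235 + 180 = 415 → 415 − 360 = 55°
+218° (split-comp 38° ↑): 55 + 218 = 273°
+145° (split-comp 35° ↓): 273 + 145 = 418 → 418 − 360 = 58°

58°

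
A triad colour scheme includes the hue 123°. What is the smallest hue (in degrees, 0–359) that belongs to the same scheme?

A triad places three hues 120° apart.
The full set through 123° is {3°, 123°, 243°}.

3°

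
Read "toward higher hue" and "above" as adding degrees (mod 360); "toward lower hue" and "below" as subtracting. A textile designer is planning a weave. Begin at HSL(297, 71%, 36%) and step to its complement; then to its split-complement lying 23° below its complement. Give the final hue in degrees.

274°

297 + 180 = 477 → 477 − 360 = 117°   (complement)
117 + 157 = 274°   (split-comp 23° ↓)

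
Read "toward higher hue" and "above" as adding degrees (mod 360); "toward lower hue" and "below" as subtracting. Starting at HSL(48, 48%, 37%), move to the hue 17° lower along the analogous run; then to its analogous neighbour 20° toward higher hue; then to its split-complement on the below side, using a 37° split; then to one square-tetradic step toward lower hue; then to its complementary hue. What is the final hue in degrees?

48 − 17 = 31°   (analog 17° ↓)
31 + 20 = 51°   (analog 20° ↑)
51 + 143 = 194°   (split-comp 37° ↓)
194 − 90 = 104°   (square ↓)
104 + 180 = 284°   (complement)

284°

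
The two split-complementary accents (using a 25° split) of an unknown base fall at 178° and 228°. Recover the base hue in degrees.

23°

The accents sit 25° either side of the complement, so the complement is their short-arc midpoint on the wheel.
Short-arc midpoint of 178° and 228°: 203°.
Base is 180° from the complement: 203 − 180 = 23°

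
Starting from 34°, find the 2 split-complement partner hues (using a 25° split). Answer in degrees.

Split-complementary hues sit 25° either side of the complement.
Complement of 34°: 34 + 180 = 214°
214 − 25 = 189°
214 + 25 = 239°

189° and 239°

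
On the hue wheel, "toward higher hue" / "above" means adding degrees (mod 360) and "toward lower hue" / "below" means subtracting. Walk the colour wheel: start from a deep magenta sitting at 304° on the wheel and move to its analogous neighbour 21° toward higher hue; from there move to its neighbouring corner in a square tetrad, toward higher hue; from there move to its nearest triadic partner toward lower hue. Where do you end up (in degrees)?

+21° (analog 21° ↑): 304 + 21 = 325°
+90° (square ↑): 325 + 90 = 415 → 415 − 360 = 55°
−120° (triadic ↓): 55 − 120 = -65 → -65 + 360 = 295°

295°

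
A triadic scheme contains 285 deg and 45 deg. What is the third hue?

A triad spaces three hues 120° apart.
The full set is {45°, 165°, 285°}.

165°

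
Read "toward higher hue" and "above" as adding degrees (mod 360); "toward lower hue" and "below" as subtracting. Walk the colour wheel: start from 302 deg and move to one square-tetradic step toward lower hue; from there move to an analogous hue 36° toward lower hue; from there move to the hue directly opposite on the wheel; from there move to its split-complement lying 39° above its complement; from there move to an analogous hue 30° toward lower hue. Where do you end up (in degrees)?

185°

square ↓ −90°: 302 − 90 = 212°
analog 36° ↓ −36°: 212 − 36 = 176°
complement +180°: 176 + 180 = 356°
split-comp 39° ↑ +219°: 356 + 219 = 575 → 575 − 360 = 215°
analog 30° ↓ −30°: 215 − 30 = 185°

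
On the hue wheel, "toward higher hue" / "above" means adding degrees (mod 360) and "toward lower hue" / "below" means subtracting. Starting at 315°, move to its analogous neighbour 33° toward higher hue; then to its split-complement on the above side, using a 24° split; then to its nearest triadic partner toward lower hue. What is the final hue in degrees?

72°

+33° (analog 33° ↑): 315 + 33 = 348°
+204° (split-comp 24° ↑): 348 + 204 = 552 → 552 − 360 = 192°
−120° (triadic ↓): 192 − 120 = 72°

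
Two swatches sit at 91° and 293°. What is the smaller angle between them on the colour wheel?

158°

|91 − 293| = 202.
The shorter arc is 360 − 202 = 158°.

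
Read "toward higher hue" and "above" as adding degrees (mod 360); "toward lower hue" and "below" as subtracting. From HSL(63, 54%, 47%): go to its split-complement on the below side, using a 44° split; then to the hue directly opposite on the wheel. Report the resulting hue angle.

19°

63 + 136 = 199°   (split-comp 44° ↓)
199 + 180 = 379 → 379 − 360 = 19°   (complement)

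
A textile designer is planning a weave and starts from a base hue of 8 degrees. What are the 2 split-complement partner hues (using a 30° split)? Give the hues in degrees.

158° and 218°

Split-complementary hues sit 30° either side of the complement.
Complement of 8 degrees: 8 + 180 = 188°
188 − 30 = 158°
188 + 30 = 218°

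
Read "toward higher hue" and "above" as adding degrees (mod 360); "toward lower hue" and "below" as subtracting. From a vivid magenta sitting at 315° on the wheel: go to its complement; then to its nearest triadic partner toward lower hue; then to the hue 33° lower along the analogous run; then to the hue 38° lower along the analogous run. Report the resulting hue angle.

304°

315 + 180 = 495 → 495 − 360 = 135°   (complement)
135 − 120 = 15°   (triadic ↓)
15 − 33 = -18 → -18 + 360 = 342°   (analog 33° ↓)
342 − 38 = 304°   (analog 38° ↓)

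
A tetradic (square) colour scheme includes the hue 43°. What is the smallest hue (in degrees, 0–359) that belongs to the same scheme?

43°

A square tetradic scheme places four hues every 90°.
The full set through 43° is {43°, 133°, 223°, 313°}.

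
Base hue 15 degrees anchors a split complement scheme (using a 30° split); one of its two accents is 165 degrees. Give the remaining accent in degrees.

225°

Split-complementary hues sit 30° either side of the complement.
Complement of the base 15°: 15 + 180 = 195°
The given accent 165° is 30° one side of 195°; the other accent sits 30° the other side: 195 + 30 = 225°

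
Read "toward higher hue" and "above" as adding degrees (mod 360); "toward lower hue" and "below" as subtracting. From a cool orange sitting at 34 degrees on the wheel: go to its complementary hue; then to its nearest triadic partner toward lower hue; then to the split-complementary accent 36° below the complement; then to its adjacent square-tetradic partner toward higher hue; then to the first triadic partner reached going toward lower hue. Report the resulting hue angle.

208°

complement +180°: 34 + 180 = 214°
triadic ↓ −120°: 214 − 120 = 94°
split-comp 36° ↓ +144°: 94 + 144 = 238°
square ↑ +90°: 238 + 90 = 328°
triadic ↓ −120°: 328 − 120 = 208°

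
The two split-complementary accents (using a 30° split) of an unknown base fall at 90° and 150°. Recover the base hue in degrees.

The accents sit 30° either side of the complement, so the complement is their short-arc midpoint on the wheel.
Short-arc midpoint of 90° and 150°: 120°.
Base is 180° from the complement: 120 − 180 = -60 → -60 + 360 = 300°

300°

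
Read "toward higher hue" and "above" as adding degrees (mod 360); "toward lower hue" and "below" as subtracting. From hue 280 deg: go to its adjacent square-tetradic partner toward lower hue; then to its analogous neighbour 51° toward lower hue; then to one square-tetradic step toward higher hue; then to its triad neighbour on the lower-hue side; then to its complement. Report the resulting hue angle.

289°

−90° (square ↓): 280 − 90 = 190°
−51° (analog 51° ↓): 190 − 51 = 139°
+90° (square ↑): 139 + 90 = 229°
−120° (triadic ↓): 229 − 120 = 109°
+180° (complement): 109 + 180 = 289°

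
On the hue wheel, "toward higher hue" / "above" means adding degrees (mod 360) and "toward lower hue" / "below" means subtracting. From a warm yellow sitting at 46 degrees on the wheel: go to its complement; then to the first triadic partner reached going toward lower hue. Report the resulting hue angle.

106°

46 + 180 = 226°   (complement)
226 − 120 = 106°   (triadic ↓)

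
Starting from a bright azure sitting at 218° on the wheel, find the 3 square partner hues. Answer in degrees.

218 + 90 = 308°
218 + 180 = 398 → 398 − 360 = 38°
218 + 270 = 488 → 488 − 360 = 128°

308°, 38°, 128°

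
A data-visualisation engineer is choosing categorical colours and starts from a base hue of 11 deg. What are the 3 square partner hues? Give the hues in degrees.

101°, 191°, and 281°

11 + 90 = 101°
11 + 180 = 191°
11 + 270 = 281°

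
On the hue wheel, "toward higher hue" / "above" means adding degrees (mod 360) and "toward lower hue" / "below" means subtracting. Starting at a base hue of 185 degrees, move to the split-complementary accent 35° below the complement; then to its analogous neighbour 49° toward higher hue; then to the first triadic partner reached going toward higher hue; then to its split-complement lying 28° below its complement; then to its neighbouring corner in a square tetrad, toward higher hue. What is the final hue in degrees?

185 + 145 = 330°   (split-comp 35° ↓)
330 + 49 = 379 → 379 − 360 = 19°   (analog 49° ↑)
19 + 120 = 139°   (triadic ↑)
139 + 152 = 291°   (split-comp 28° ↓)
291 + 90 = 381 → 381 − 360 = 21°   (square ↑)

21°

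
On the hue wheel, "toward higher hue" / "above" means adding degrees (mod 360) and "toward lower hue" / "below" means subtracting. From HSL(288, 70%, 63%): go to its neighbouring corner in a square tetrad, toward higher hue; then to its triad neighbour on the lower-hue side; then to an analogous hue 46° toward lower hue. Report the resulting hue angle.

212°

288 + 90 = 378 → 378 − 360 = 18°   (square ↑)
18 − 120 = -102 → -102 + 360 = 258°   (triadic ↓)
258 − 46 = 212°   (analog 46° ↓)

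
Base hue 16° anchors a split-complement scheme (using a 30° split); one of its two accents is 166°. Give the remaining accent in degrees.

Split-complementary hues sit 30° either side of the complement.
Complement of the base 16°: 16 + 180 = 196°
The given accent 166° is 30° one side of 196°; the other accent sits 30° the other side: 196 + 30 = 226°

226°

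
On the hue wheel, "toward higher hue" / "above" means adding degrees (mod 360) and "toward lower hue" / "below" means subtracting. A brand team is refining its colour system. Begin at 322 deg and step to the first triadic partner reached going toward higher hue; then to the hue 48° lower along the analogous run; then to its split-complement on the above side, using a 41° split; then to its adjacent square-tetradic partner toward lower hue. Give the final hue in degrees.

triadic ↑ +120°: 322 + 120 = 442 → 442 − 360 = 82°
analog 48° ↓ −48°: 82 − 48 = 34°
split-comp 41° ↑ +221°: 34 + 221 = 255°
square ↓ −90°: 255 − 90 = 165°

165°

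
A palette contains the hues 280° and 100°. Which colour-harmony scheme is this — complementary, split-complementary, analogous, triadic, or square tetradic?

complementary

Sort the hues: 100°, 280°.
Successive gaps around the wheel: 180°, 180°.
Two hues 180° apart are complementary.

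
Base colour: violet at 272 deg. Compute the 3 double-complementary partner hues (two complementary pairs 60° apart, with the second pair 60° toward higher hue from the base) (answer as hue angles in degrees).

332°, 92° and 152°

272 + 60 = 332°
272 + 180 = 452 → 452 − 360 = 92°
272 + 240 = 512 → 512 − 360 = 152°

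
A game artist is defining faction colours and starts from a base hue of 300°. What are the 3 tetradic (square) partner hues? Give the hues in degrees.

A square tetradic scheme places four hues every 90°.
300 + 90 = 390 → 390 − 360 = 30°
300 + 180 = 480 → 480 − 360 = 120°
300 + 270 = 570 → 570 − 360 = 210°

30°, 120° and 210°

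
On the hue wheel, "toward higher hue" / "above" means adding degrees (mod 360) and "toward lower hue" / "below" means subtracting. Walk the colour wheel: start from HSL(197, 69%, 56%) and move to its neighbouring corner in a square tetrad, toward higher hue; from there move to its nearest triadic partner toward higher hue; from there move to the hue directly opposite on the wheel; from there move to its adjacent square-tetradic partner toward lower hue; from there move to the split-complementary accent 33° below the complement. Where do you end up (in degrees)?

197 + 90 = 287°   (square ↑)
287 + 120 = 407 → 407 − 360 = 47°   (triadic ↑)
47 + 180 = 227°   (complement)
227 − 90 = 137°   (square ↓)
137 + 147 = 284°   (split-comp 33° ↓)

284°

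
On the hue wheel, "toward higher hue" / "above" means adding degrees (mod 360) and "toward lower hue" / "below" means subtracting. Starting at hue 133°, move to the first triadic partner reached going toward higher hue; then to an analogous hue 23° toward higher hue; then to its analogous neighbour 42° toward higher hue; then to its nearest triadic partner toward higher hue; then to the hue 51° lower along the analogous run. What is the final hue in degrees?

27°

+120° (triadic ↑): 133 + 120 = 253°
+23° (analog 23° ↑): 253 + 23 = 276°
+42° (analog 42° ↑): 276 + 42 = 318°
+120° (triadic ↑): 318 + 120 = 438 → 438 − 360 = 78°
−51° (analog 51° ↓): 78 − 51 = 27°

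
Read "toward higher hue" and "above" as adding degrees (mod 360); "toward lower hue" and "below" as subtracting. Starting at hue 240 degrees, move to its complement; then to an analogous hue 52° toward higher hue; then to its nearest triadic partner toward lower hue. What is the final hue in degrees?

240 + 180 = 420 → 420 − 360 = 60°   (complement)
60 + 52 = 112°   (analog 52° ↑)
112 − 120 = -8 → -8 + 360 = 352°   (triadic ↓)

352°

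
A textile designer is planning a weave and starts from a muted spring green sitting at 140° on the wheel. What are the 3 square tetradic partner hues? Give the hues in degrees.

140 + 90 = 230°
140 + 180 = 320°
140 + 270 = 410 → 410 − 360 = 50°

230°, 320°, 50°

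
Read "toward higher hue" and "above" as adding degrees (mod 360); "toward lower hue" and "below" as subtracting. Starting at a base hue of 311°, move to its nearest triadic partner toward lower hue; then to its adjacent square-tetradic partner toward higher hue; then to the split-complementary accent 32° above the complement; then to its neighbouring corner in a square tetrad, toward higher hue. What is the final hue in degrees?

triadic ↓ −120°: 311 − 120 = 191°
square ↑ +90°: 191 + 90 = 281°
split-comp 32° ↑ +212°: 281 + 212 = 493 → 493 − 360 = 133°
square ↑ +90°: 133 + 90 = 223°

223°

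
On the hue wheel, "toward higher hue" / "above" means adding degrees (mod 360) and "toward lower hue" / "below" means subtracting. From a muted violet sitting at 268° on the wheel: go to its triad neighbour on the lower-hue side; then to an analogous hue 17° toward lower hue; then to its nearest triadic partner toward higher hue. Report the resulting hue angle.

251°

triadic ↓ −120°: 268 − 120 = 148°
analog 17° ↓ −17°: 148 − 17 = 131°
triadic ↑ +120°: 131 + 120 = 251°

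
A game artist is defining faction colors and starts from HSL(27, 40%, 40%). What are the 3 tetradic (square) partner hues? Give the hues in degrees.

A square tetradic scheme places four hues every 90°.
27 + 90 = 117°
27 + 180 = 207°
27 + 270 = 297°

117°, 207°, and 297°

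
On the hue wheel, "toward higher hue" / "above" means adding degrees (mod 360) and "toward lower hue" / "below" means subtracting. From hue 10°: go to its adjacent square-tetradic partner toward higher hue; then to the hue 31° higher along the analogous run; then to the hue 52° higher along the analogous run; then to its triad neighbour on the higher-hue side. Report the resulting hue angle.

10 + 90 = 100°   (square ↑)
100 + 31 = 131°   (analog 31° ↑)
131 + 52 = 183°   (analog 52° ↑)
183 + 120 = 303°   (triadic ↑)

303°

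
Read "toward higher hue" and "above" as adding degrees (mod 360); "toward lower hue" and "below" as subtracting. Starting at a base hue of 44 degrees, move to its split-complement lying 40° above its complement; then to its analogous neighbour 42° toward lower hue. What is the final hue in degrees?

222°

split-comp 40° ↑ +220°: 44 + 220 = 264°
analog 42° ↓ −42°: 264 − 42 = 222°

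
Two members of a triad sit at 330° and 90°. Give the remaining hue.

210°

A triad spaces three hues 120° apart.
The full set is {90°, 210°, 330°}.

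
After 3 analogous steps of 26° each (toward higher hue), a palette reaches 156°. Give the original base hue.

3 steps of 26° (toward higher hue) give a net shift of +78°.
Start = end − shift: 156 − 78 = 78°

78°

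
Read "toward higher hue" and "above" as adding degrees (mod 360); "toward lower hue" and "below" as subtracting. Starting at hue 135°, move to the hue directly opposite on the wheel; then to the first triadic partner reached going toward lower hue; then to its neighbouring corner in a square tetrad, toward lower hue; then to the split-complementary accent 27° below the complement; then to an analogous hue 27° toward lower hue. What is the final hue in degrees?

231°

complement +180°: 135 + 180 = 315°
triadic ↓ −120°: 315 − 120 = 195°
square ↓ −90°: 195 − 90 = 105°
split-comp 27° ↓ +153°: 105 + 153 = 258°
analog 27° ↓ −27°: 258 − 27 = 231°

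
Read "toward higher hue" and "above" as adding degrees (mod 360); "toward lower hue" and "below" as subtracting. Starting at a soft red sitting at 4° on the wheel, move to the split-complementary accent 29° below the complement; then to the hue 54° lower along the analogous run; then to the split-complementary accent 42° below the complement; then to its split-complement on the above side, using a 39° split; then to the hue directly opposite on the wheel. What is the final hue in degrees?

4 + 151 = 155°   (split-comp 29° ↓)
155 − 54 = 101°   (analog 54° ↓)
101 + 138 = 239°   (split-comp 42° ↓)
239 + 219 = 458 → 458 − 360 = 98°   (split-comp 39° ↑)
98 + 180 = 278°   (complement)

278°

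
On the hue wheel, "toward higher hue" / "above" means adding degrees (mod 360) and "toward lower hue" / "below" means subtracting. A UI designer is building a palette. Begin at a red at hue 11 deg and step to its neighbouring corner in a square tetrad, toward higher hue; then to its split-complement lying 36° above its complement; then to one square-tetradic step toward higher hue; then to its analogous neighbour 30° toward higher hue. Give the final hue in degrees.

+90° (square ↑): 11 + 90 = 101°
+216° (split-comp 36° ↑): 101 + 216 = 317°
+90° (square ↑): 317 + 90 = 407 → 407 − 360 = 47°
+30° (analog 30° ↑): 47 + 30 = 77°

77°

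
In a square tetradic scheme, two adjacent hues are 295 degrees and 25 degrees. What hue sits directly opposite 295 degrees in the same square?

A square tetradic scheme places four hues 90° apart; opposite corners are 180° apart.
295 + 180 = 475 → 475 − 360 = 115°

115°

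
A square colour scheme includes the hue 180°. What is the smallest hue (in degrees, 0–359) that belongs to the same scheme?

A square tetradic scheme places four hues every 90°.
The full set through 180° is {0°, 90°, 180°, 270°}.

0°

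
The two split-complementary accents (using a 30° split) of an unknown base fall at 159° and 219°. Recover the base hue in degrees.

9°

The accents sit 30° either side of the complement, so the complement is their short-arc midpoint on the wheel.
Short-arc midpoint of 159° and 219°: 189°.
Base is 180° from the complement: 189 − 180 = 9°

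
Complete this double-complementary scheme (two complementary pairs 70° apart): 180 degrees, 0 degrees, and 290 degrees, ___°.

A rectangular tetradic uses two complementary pairs 70° apart: offsets 0°, 70°, 180°, 250°.
Among {0°, 180°, 290°}, 0° and 180° are a 180° pair.
The remaining hue 290° needs its own complement: 290 + 180 = 470 → 470 − 360 = 110°

110°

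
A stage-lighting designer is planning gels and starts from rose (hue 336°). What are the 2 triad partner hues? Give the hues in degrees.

A triad places three hues 120° apart.
336 + 120 = 456 → 456 − 360 = 96°
336 + 240 = 576 → 576 − 360 = 216°

96° and 216°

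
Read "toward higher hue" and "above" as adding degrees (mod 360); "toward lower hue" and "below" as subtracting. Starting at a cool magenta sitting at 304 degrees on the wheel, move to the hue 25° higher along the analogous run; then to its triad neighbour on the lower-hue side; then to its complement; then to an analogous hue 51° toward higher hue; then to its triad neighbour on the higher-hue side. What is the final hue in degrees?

200°

304 + 25 = 329°   (analog 25° ↑)
329 − 120 = 209°   (triadic ↓)
209 + 180 = 389 → 389 − 360 = 29°   (complement)
29 + 51 = 80°   (analog 51° ↑)
80 + 120 = 200°   (triadic ↑)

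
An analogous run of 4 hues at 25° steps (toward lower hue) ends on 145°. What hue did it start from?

3 steps of 25° (toward lower hue) give a net shift of −75°.
Start = end − shift: 145 + 75 = 220°

220°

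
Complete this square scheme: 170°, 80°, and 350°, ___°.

A square tetradic scheme places four hues every 90°.
The full set through 80° is {80°, 170°, 260°, 350°}.
Given {80°, 170°, 350°}, the missing hue is 260°.

260°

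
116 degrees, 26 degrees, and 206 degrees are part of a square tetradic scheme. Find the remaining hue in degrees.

A square tetradic scheme places four hues every 90°.
The full set through 26° is {26°, 116°, 206°, 296°}.
Given {26°, 116°, 206°}, the missing hue is 296°.

296°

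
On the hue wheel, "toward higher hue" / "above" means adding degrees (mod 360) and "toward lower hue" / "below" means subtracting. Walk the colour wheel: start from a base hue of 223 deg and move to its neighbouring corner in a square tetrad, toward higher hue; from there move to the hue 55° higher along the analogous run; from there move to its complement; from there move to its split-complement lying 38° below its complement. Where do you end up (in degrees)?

square ↑ +90°: 223 + 90 = 313°
analog 55° ↑ +55°: 313 + 55 = 368 → 368 − 360 = 8°
complement +180°: 8 + 180 = 188°
split-comp 38° ↓ +142°: 188 + 142 = 330°

330°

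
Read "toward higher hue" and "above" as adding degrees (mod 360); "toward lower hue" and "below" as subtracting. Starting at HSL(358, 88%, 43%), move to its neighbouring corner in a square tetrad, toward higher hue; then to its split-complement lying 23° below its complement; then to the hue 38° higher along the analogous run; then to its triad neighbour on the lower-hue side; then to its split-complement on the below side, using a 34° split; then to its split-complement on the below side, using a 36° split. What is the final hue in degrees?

+90° (square ↑): 358 + 90 = 448 → 448 − 360 = 88°
+157° (split-comp 23° ↓): 88 + 157 = 245°
+38° (analog 38° ↑): 245 + 38 = 283°
−120° (triadic ↓): 283 − 120 = 163°
+146° (split-comp 34° ↓): 163 + 146 = 309°
+144° (split-comp 36° ↓): 309 + 144 = 453 → 453 − 360 = 93°

93°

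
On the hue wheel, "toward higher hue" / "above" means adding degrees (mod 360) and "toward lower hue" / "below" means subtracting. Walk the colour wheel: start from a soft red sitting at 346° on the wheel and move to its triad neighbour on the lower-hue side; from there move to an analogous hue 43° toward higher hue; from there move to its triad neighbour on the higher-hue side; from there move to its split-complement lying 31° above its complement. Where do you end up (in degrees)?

−120° (triadic ↓): 346 − 120 = 226°
+43° (analog 43° ↑): 226 + 43 = 269°
+120° (triadic ↑): 269 + 120 = 389 → 389 − 360 = 29°
+211° (split-comp 31° ↑): 29 + 211 = 240°

240°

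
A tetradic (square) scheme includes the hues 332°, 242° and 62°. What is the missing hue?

152°

A square tetradic scheme places four hues every 90°.
The full set through 62° is {62°, 152°, 242°, 332°}.
Given {62°, 242°, 332°}, the missing hue is 152°.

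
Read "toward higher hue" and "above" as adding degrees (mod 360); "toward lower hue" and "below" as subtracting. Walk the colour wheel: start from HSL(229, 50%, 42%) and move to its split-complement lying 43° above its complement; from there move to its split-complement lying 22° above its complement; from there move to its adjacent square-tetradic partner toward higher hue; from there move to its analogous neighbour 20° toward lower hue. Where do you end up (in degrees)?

4°

+223° (split-comp 43° ↑): 229 + 223 = 452 → 452 − 360 = 92°
+202° (split-comp 22° ↑): 92 + 202 = 294°
+90° (square ↑): 294 + 90 = 384 → 384 − 360 = 24°
−20° (analog 20° ↓): 24 − 20 = 4°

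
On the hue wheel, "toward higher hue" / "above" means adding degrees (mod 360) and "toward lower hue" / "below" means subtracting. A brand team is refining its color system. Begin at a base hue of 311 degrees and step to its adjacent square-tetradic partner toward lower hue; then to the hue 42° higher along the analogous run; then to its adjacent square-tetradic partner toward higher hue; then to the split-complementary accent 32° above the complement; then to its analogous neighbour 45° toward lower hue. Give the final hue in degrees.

311 − 90 = 221°   (square ↓)
221 + 42 = 263°   (analog 42° ↑)
263 + 90 = 353°   (square ↑)
353 + 212 = 565 → 565 − 360 = 205°   (split-comp 32° ↑)
205 − 45 = 160°   (analog 45° ↓)

160°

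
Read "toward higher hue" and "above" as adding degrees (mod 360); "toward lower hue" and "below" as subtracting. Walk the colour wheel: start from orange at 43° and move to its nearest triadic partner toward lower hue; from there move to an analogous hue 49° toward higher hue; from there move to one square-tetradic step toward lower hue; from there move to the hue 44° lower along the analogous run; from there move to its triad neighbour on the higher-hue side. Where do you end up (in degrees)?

triadic ↓ −120°: 43 − 120 = -77 → -77 + 360 = 283°
analog 49° ↑ +49°: 283 + 49 = 332°
square ↓ −90°: 332 − 90 = 242°
analog 44° ↓ −44°: 242 − 44 = 198°
triadic ↑ +120°: 198 + 120 = 318°

318°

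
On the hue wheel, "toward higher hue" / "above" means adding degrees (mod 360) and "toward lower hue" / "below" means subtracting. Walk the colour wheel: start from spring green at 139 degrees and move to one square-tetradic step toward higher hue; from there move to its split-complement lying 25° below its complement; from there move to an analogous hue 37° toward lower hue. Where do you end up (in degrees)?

347°

139 + 90 = 229°   (square ↑)
229 + 155 = 384 → 384 − 360 = 24°   (split-comp 25° ↓)
24 − 37 = -13 → -13 + 360 = 347°   (analog 37° ↓)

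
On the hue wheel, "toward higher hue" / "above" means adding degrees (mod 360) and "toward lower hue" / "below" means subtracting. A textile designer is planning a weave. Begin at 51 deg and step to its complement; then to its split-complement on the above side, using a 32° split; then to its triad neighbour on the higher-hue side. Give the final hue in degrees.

51 + 180 = 231°   (complement)
231 + 212 = 443 → 443 − 360 = 83°   (split-comp 32° ↑)
83 + 120 = 203°   (triadic ↑)

203°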